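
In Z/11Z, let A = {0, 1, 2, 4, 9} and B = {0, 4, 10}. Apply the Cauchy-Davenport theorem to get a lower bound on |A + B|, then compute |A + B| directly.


Cauchy-Davenport: |A + B| ≥ min(p, |A| + |B| - 1) for A, B nonempty in Z/pZ.
|A| = 5, |B| = 3, p = 11.
CD lower bound = min(11, 5 + 3 - 1) = min(11, 7) = 7.
Compute A + B mod 11 directly:
a = 0: 0+0=0, 0+4=4, 0+10=10
a = 1: 1+0=1, 1+4=5, 1+10=0
a = 2: 2+0=2, 2+4=6, 2+10=1
a = 4: 4+0=4, 4+4=8, 4+10=3
a = 9: 9+0=9, 9+4=2, 9+10=8
A + B = {0, 1, 2, 3, 4, 5, 6, 8, 9, 10}, so |A + B| = 10.
Verify: 10 ≥ 7? Yes ✓.

CD lower bound = 7, actual |A + B| = 10.


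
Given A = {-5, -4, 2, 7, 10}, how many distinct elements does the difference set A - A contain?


A - A = {a - a' : a, a' ∈ A}; |A| = 5.
Bounds: 2|A|-1 ≤ |A - A| ≤ |A|² - |A| + 1, i.e. 9 ≤ |A - A| ≤ 21.
Note: 0 ∈ A - A always (from a - a). The set is symmetric: if d ∈ A - A then -d ∈ A - A.
Enumerate nonzero differences d = a - a' with a > a' (then include -d):
Positive differences: {1, 3, 5, 6, 7, 8, 11, 12, 14, 15}
Full difference set: {0} ∪ (positive diffs) ∪ (negative diffs).
|A - A| = 1 + 2·10 = 21 (matches direct enumeration: 21).

|A - A| = 21


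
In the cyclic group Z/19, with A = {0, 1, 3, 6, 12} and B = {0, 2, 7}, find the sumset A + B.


Work in Z/19Z: reduce every sum a + b modulo 19.
Enumerate all 15 pairs:
a = 0: 0+0=0, 0+2=2, 0+7=7
a = 1: 1+0=1, 1+2=3, 1+7=8
a = 3: 3+0=3, 3+2=5, 3+7=10
a = 6: 6+0=6, 6+2=8, 6+7=13
a = 12: 12+0=12, 12+2=14, 12+7=0
Distinct residues collected: {0, 1, 2, 3, 5, 6, 7, 8, 10, 12, 13, 14}
|A + B| = 12 (out of 19 total residues).

A + B = {0, 1, 2, 3, 5, 6, 7, 8, 10, 12, 13, 14}


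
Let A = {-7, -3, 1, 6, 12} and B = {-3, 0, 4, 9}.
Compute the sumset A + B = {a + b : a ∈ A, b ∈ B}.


A + B = {a + b : a ∈ A, b ∈ B}.
Enumerate all |A|·|B| = 5·4 = 20 pairs (a, b) and collect distinct sums.
a = -7: -7+-3=-10, -7+0=-7, -7+4=-3, -7+9=2
a = -3: -3+-3=-6, -3+0=-3, -3+4=1, -3+9=6
a = 1: 1+-3=-2, 1+0=1, 1+4=5, 1+9=10
a = 6: 6+-3=3, 6+0=6, 6+4=10, 6+9=15
a = 12: 12+-3=9, 12+0=12, 12+4=16, 12+9=21
Collecting distinct sums: A + B = {-10, -7, -6, -3, -2, 1, 2, 3, 5, 6, 9, 10, 12, 15, 16, 21}
|A + B| = 16

A + B = {-10, -7, -6, -3, -2, 1, 2, 3, 5, 6, 9, 10, 12, 15, 16, 21}


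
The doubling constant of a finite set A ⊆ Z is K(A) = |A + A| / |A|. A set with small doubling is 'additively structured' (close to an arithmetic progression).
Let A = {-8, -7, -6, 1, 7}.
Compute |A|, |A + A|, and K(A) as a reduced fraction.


|A| = 5.
Compute A + A by enumerating all 25 pairs.
A + A = {-16, -15, -14, -13, -12, -7, -6, -5, -1, 0, 1, 2, 8, 14}, so |A + A| = 14.
K = |A + A| / |A| = 14/5 (already in lowest terms) ≈ 2.8000.
Reference: AP of size 5 gives K = 9/5 ≈ 1.8000; a fully generic set of size 5 gives K ≈ 3.0000.

|A| = 5, |A + A| = 14, K = 14/5.


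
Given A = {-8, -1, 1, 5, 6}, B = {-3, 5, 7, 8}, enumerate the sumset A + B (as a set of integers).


A + B = {a + b : a ∈ A, b ∈ B}.
Enumerate all |A|·|B| = 5·4 = 20 pairs (a, b) and collect distinct sums.
a = -8: -8+-3=-11, -8+5=-3, -8+7=-1, -8+8=0
a = -1: -1+-3=-4, -1+5=4, -1+7=6, -1+8=7
a = 1: 1+-3=-2, 1+5=6, 1+7=8, 1+8=9
a = 5: 5+-3=2, 5+5=10, 5+7=12, 5+8=13
a = 6: 6+-3=3, 6+5=11, 6+7=13, 6+8=14
Collecting distinct sums: A + B = {-11, -4, -3, -2, -1, 0, 2, 3, 4, 6, 7, 8, 9, 10, 11, 12, 13, 14}
|A + B| = 18

A + B = {-11, -4, -3, -2, -1, 0, 2, 3, 4, 6, 7, 8, 9, 10, 11, 12, 13, 14}


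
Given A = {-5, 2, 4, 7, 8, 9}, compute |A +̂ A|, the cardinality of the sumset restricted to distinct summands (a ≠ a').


Restricted sumset: A +̂ A = {a + a' : a ∈ A, a' ∈ A, a ≠ a'}.
Equivalently, take A + A and drop any sum 2a that is achievable ONLY as a + a for a ∈ A (i.e. sums representable only with equal summands).
Enumerate pairs (a, a') with a < a' (symmetric, so each unordered pair gives one sum; this covers all a ≠ a'):
  -5 + 2 = -3
  -5 + 4 = -1
  -5 + 7 = 2
  -5 + 8 = 3
  -5 + 9 = 4
  2 + 4 = 6
  2 + 7 = 9
  2 + 8 = 10
  2 + 9 = 11
  4 + 7 = 11
  4 + 8 = 12
  4 + 9 = 13
  7 + 8 = 15
  7 + 9 = 16
  8 + 9 = 17
Collected distinct sums: {-3, -1, 2, 3, 4, 6, 9, 10, 11, 12, 13, 15, 16, 17}
|A +̂ A| = 14
(Reference bound: |A +̂ A| ≥ 2|A| - 3 for |A| ≥ 2, with |A| = 6 giving ≥ 9.)

|A +̂ A| = 14


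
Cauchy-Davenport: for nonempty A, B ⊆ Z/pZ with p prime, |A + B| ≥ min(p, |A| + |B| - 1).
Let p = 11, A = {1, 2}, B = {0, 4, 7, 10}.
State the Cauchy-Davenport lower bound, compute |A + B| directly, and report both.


Cauchy-Davenport: |A + B| ≥ min(p, |A| + |B| - 1) for A, B nonempty in Z/pZ.
|A| = 2, |B| = 4, p = 11.
CD lower bound = min(11, 2 + 4 - 1) = min(11, 5) = 5.
Compute A + B mod 11 directly:
a = 1: 1+0=1, 1+4=5, 1+7=8, 1+10=0
a = 2: 2+0=2, 2+4=6, 2+7=9, 2+10=1
A + B = {0, 1, 2, 5, 6, 8, 9}, so |A + B| = 7.
Verify: 7 ≥ 5? Yes ✓.

CD lower bound = 5, actual |A + B| = 7.


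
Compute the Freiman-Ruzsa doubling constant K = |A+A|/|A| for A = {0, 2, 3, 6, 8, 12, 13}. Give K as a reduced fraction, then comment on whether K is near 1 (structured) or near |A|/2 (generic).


|A| = 7.
Compute A + A by enumerating all 49 pairs.
A + A = {0, 2, 3, 4, 5, 6, 8, 9, 10, 11, 12, 13, 14, 15, 16, 18, 19, 20, 21, 24, 25, 26}, so |A + A| = 22.
K = |A + A| / |A| = 22/7 (already in lowest terms) ≈ 3.1429.
Reference: AP of size 7 gives K = 13/7 ≈ 1.8571; a fully generic set of size 7 gives K ≈ 4.0000.

|A| = 7, |A + A| = 22, K = 22/7.


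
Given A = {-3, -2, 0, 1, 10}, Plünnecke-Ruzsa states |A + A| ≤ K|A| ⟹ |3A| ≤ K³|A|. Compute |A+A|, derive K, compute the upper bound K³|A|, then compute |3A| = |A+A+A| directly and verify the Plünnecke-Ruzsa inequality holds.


|A| = 5.
Step 1: Compute A + A by enumerating all 25 pairs.
A + A = {-6, -5, -4, -3, -2, -1, 0, 1, 2, 7, 8, 10, 11, 20}, so |A + A| = 14.
Step 2: Doubling constant K = |A + A|/|A| = 14/5 = 14/5 ≈ 2.8000.
Step 3: Plünnecke-Ruzsa gives |3A| ≤ K³·|A| = (2.8000)³ · 5 ≈ 109.7600.
Step 4: Compute 3A = A + A + A directly by enumerating all triples (a,b,c) ∈ A³; |3A| = 27.
Step 5: Check 27 ≤ 109.7600? Yes ✓.

K = 14/5, Plünnecke-Ruzsa bound K³|A| ≈ 109.7600, |3A| = 27, inequality holds.


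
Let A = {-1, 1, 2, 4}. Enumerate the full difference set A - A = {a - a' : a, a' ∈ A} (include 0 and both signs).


A - A = {a - a' : a, a' ∈ A}.
Compute a - a' for each ordered pair (a, a'):
a = -1: -1--1=0, -1-1=-2, -1-2=-3, -1-4=-5
a = 1: 1--1=2, 1-1=0, 1-2=-1, 1-4=-3
a = 2: 2--1=3, 2-1=1, 2-2=0, 2-4=-2
a = 4: 4--1=5, 4-1=3, 4-2=2, 4-4=0
Collecting distinct values (and noting 0 appears from a-a):
A - A = {-5, -3, -2, -1, 0, 1, 2, 3, 5}
|A - A| = 9

A - A = {-5, -3, -2, -1, 0, 1, 2, 3, 5}


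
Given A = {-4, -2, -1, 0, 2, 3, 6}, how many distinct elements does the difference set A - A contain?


A - A = {a - a' : a, a' ∈ A}; |A| = 7.
Bounds: 2|A|-1 ≤ |A - A| ≤ |A|² - |A| + 1, i.e. 13 ≤ |A - A| ≤ 43.
Note: 0 ∈ A - A always (from a - a). The set is symmetric: if d ∈ A - A then -d ∈ A - A.
Enumerate nonzero differences d = a - a' with a > a' (then include -d):
Positive differences: {1, 2, 3, 4, 5, 6, 7, 8, 10}
Full difference set: {0} ∪ (positive diffs) ∪ (negative diffs).
|A - A| = 1 + 2·9 = 19 (matches direct enumeration: 19).

|A - A| = 19


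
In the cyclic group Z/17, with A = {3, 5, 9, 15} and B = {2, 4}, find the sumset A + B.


Work in Z/17Z: reduce every sum a + b modulo 17.
Enumerate all 8 pairs:
a = 3: 3+2=5, 3+4=7
a = 5: 5+2=7, 5+4=9
a = 9: 9+2=11, 9+4=13
a = 15: 15+2=0, 15+4=2
Distinct residues collected: {0, 2, 5, 7, 9, 11, 13}
|A + B| = 7 (out of 17 total residues).

A + B = {0, 2, 5, 7, 9, 11, 13}


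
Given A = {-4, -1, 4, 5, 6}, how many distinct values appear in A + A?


A + A = {a + a' : a, a' ∈ A}; |A| = 5.
General bounds: 2|A| - 1 ≤ |A + A| ≤ |A|(|A|+1)/2, i.e. 9 ≤ |A + A| ≤ 15.
Lower bound 2|A|-1 is attained iff A is an arithmetic progression.
Enumerate sums a + a' for a ≤ a' (symmetric, so this suffices):
a = -4: -4+-4=-8, -4+-1=-5, -4+4=0, -4+5=1, -4+6=2
a = -1: -1+-1=-2, -1+4=3, -1+5=4, -1+6=5
a = 4: 4+4=8, 4+5=9, 4+6=10
a = 5: 5+5=10, 5+6=11
a = 6: 6+6=12
Distinct sums: {-8, -5, -2, 0, 1, 2, 3, 4, 5, 8, 9, 10, 11, 12}
|A + A| = 14

|A + A| = 14


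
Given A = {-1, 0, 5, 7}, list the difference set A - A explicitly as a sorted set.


A - A = {a - a' : a, a' ∈ A}.
Compute a - a' for each ordered pair (a, a'):
a = -1: -1--1=0, -1-0=-1, -1-5=-6, -1-7=-8
a = 0: 0--1=1, 0-0=0, 0-5=-5, 0-7=-7
a = 5: 5--1=6, 5-0=5, 5-5=0, 5-7=-2
a = 7: 7--1=8, 7-0=7, 7-5=2, 7-7=0
Collecting distinct values (and noting 0 appears from a-a):
A - A = {-8, -7, -6, -5, -2, -1, 0, 1, 2, 5, 6, 7, 8}
|A - A| = 13

A - A = {-8, -7, -6, -5, -2, -1, 0, 1, 2, 5, 6, 7, 8}


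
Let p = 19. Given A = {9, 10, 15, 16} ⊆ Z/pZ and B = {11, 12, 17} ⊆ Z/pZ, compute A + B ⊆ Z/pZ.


Work in Z/19Z: reduce every sum a + b modulo 19.
Enumerate all 12 pairs:
a = 9: 9+11=1, 9+12=2, 9+17=7
a = 10: 10+11=2, 10+12=3, 10+17=8
a = 15: 15+11=7, 15+12=8, 15+17=13
a = 16: 16+11=8, 16+12=9, 16+17=14
Distinct residues collected: {1, 2, 3, 7, 8, 9, 13, 14}
|A + B| = 8 (out of 19 total residues).

A + B = {1, 2, 3, 7, 8, 9, 13, 14}


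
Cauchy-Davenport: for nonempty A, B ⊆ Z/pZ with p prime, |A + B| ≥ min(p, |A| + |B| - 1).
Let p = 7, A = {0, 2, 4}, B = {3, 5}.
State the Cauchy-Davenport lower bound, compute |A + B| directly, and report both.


Cauchy-Davenport: |A + B| ≥ min(p, |A| + |B| - 1) for A, B nonempty in Z/pZ.
|A| = 3, |B| = 2, p = 7.
CD lower bound = min(7, 3 + 2 - 1) = min(7, 4) = 4.
Compute A + B mod 7 directly:
a = 0: 0+3=3, 0+5=5
a = 2: 2+3=5, 2+5=0
a = 4: 4+3=0, 4+5=2
A + B = {0, 2, 3, 5}, so |A + B| = 4.
Verify: 4 ≥ 4? Yes ✓.

CD lower bound = 4, actual |A + B| = 4.


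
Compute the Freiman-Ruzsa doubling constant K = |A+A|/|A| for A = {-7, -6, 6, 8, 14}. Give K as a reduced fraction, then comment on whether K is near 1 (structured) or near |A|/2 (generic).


|A| = 5.
Compute A + A by enumerating all 25 pairs.
A + A = {-14, -13, -12, -1, 0, 1, 2, 7, 8, 12, 14, 16, 20, 22, 28}, so |A + A| = 15.
K = |A + A| / |A| = 15/5 = 3/1 ≈ 3.0000.
Reference: AP of size 5 gives K = 9/5 ≈ 1.8000; a fully generic set of size 5 gives K ≈ 3.0000.

|A| = 5, |A + A| = 15, K = 15/5 = 3/1.


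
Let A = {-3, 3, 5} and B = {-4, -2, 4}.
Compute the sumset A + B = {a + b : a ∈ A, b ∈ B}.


A + B = {a + b : a ∈ A, b ∈ B}.
Enumerate all |A|·|B| = 3·3 = 9 pairs (a, b) and collect distinct sums.
a = -3: -3+-4=-7, -3+-2=-5, -3+4=1
a = 3: 3+-4=-1, 3+-2=1, 3+4=7
a = 5: 5+-4=1, 5+-2=3, 5+4=9
Collecting distinct sums: A + B = {-7, -5, -1, 1, 3, 7, 9}
|A + B| = 7

A + B = {-7, -5, -1, 1, 3, 7, 9}


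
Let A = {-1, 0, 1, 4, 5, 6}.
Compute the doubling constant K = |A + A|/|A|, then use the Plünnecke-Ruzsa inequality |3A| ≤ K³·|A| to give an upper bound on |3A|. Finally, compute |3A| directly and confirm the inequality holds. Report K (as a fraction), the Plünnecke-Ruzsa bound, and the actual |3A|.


|A| = 6.
Step 1: Compute A + A by enumerating all 36 pairs.
A + A = {-2, -1, 0, 1, 2, 3, 4, 5, 6, 7, 8, 9, 10, 11, 12}, so |A + A| = 15.
Step 2: Doubling constant K = |A + A|/|A| = 15/6 = 15/6 ≈ 2.5000.
Step 3: Plünnecke-Ruzsa gives |3A| ≤ K³·|A| = (2.5000)³ · 6 ≈ 93.7500.
Step 4: Compute 3A = A + A + A directly by enumerating all triples (a,b,c) ∈ A³; |3A| = 22.
Step 5: Check 22 ≤ 93.7500? Yes ✓.

K = 15/6, Plünnecke-Ruzsa bound K³|A| ≈ 93.7500, |3A| = 22, inequality holds.


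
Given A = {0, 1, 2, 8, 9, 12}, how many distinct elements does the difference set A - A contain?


A - A = {a - a' : a, a' ∈ A}; |A| = 6.
Bounds: 2|A|-1 ≤ |A - A| ≤ |A|² - |A| + 1, i.e. 11 ≤ |A - A| ≤ 31.
Note: 0 ∈ A - A always (from a - a). The set is symmetric: if d ∈ A - A then -d ∈ A - A.
Enumerate nonzero differences d = a - a' with a > a' (then include -d):
Positive differences: {1, 2, 3, 4, 6, 7, 8, 9, 10, 11, 12}
Full difference set: {0} ∪ (positive diffs) ∪ (negative diffs).
|A - A| = 1 + 2·11 = 23 (matches direct enumeration: 23).

|A - A| = 23


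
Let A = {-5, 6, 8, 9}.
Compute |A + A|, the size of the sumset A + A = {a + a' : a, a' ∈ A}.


A + A = {a + a' : a, a' ∈ A}; |A| = 4.
General bounds: 2|A| - 1 ≤ |A + A| ≤ |A|(|A|+1)/2, i.e. 7 ≤ |A + A| ≤ 10.
Lower bound 2|A|-1 is attained iff A is an arithmetic progression.
Enumerate sums a + a' for a ≤ a' (symmetric, so this suffices):
a = -5: -5+-5=-10, -5+6=1, -5+8=3, -5+9=4
a = 6: 6+6=12, 6+8=14, 6+9=15
a = 8: 8+8=16, 8+9=17
a = 9: 9+9=18
Distinct sums: {-10, 1, 3, 4, 12, 14, 15, 16, 17, 18}
|A + A| = 10

|A + A| = 10


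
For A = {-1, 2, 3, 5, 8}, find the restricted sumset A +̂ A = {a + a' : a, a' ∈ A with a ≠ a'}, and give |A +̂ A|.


Restricted sumset: A +̂ A = {a + a' : a ∈ A, a' ∈ A, a ≠ a'}.
Equivalently, take A + A and drop any sum 2a that is achievable ONLY as a + a for a ∈ A (i.e. sums representable only with equal summands).
Enumerate pairs (a, a') with a < a' (symmetric, so each unordered pair gives one sum; this covers all a ≠ a'):
  -1 + 2 = 1
  -1 + 3 = 2
  -1 + 5 = 4
  -1 + 8 = 7
  2 + 3 = 5
  2 + 5 = 7
  2 + 8 = 10
  3 + 5 = 8
  3 + 8 = 11
  5 + 8 = 13
Collected distinct sums: {1, 2, 4, 5, 7, 8, 10, 11, 13}
|A +̂ A| = 9
(Reference bound: |A +̂ A| ≥ 2|A| - 3 for |A| ≥ 2, with |A| = 5 giving ≥ 7.)

|A +̂ A| = 9


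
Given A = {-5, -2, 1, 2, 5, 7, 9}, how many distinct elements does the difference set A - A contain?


A - A = {a - a' : a, a' ∈ A}; |A| = 7.
Bounds: 2|A|-1 ≤ |A - A| ≤ |A|² - |A| + 1, i.e. 13 ≤ |A - A| ≤ 43.
Note: 0 ∈ A - A always (from a - a). The set is symmetric: if d ∈ A - A then -d ∈ A - A.
Enumerate nonzero differences d = a - a' with a > a' (then include -d):
Positive differences: {1, 2, 3, 4, 5, 6, 7, 8, 9, 10, 11, 12, 14}
Full difference set: {0} ∪ (positive diffs) ∪ (negative diffs).
|A - A| = 1 + 2·13 = 27 (matches direct enumeration: 27).

|A - A| = 27


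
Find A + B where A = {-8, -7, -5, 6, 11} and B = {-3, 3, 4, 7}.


A + B = {a + b : a ∈ A, b ∈ B}.
Enumerate all |A|·|B| = 5·4 = 20 pairs (a, b) and collect distinct sums.
a = -8: -8+-3=-11, -8+3=-5, -8+4=-4, -8+7=-1
a = -7: -7+-3=-10, -7+3=-4, -7+4=-3, -7+7=0
a = -5: -5+-3=-8, -5+3=-2, -5+4=-1, -5+7=2
a = 6: 6+-3=3, 6+3=9, 6+4=10, 6+7=13
a = 11: 11+-3=8, 11+3=14, 11+4=15, 11+7=18
Collecting distinct sums: A + B = {-11, -10, -8, -5, -4, -3, -2, -1, 0, 2, 3, 8, 9, 10, 13, 14, 15, 18}
|A + B| = 18

A + B = {-11, -10, -8, -5, -4, -3, -2, -1, 0, 2, 3, 8, 9, 10, 13, 14, 15, 18}


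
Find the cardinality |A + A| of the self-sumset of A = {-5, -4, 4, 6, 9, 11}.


A + A = {a + a' : a, a' ∈ A}; |A| = 6.
General bounds: 2|A| - 1 ≤ |A + A| ≤ |A|(|A|+1)/2, i.e. 11 ≤ |A + A| ≤ 21.
Lower bound 2|A|-1 is attained iff A is an arithmetic progression.
Enumerate sums a + a' for a ≤ a' (symmetric, so this suffices):
a = -5: -5+-5=-10, -5+-4=-9, -5+4=-1, -5+6=1, -5+9=4, -5+11=6
a = -4: -4+-4=-8, -4+4=0, -4+6=2, -4+9=5, -4+11=7
a = 4: 4+4=8, 4+6=10, 4+9=13, 4+11=15
a = 6: 6+6=12, 6+9=15, 6+11=17
a = 9: 9+9=18, 9+11=20
a = 11: 11+11=22
Distinct sums: {-10, -9, -8, -1, 0, 1, 2, 4, 5, 6, 7, 8, 10, 12, 13, 15, 17, 18, 20, 22}
|A + A| = 20

|A + A| = 20


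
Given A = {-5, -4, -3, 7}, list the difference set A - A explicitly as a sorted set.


A - A = {a - a' : a, a' ∈ A}.
Compute a - a' for each ordered pair (a, a'):
a = -5: -5--5=0, -5--4=-1, -5--3=-2, -5-7=-12
a = -4: -4--5=1, -4--4=0, -4--3=-1, -4-7=-11
a = -3: -3--5=2, -3--4=1, -3--3=0, -3-7=-10
a = 7: 7--5=12, 7--4=11, 7--3=10, 7-7=0
Collecting distinct values (and noting 0 appears from a-a):
A - A = {-12, -11, -10, -2, -1, 0, 1, 2, 10, 11, 12}
|A - A| = 11

A - A = {-12, -11, -10, -2, -1, 0, 1, 2, 10, 11, 12}


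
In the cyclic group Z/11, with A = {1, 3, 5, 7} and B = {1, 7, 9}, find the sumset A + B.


Work in Z/11Z: reduce every sum a + b modulo 11.
Enumerate all 12 pairs:
a = 1: 1+1=2, 1+7=8, 1+9=10
a = 3: 3+1=4, 3+7=10, 3+9=1
a = 5: 5+1=6, 5+7=1, 5+9=3
a = 7: 7+1=8, 7+7=3, 7+9=5
Distinct residues collected: {1, 2, 3, 4, 5, 6, 8, 10}
|A + B| = 8 (out of 11 total residues).

A + B = {1, 2, 3, 4, 5, 6, 8, 10}


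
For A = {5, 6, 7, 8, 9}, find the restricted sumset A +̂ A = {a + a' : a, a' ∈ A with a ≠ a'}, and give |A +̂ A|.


Restricted sumset: A +̂ A = {a + a' : a ∈ A, a' ∈ A, a ≠ a'}.
Equivalently, take A + A and drop any sum 2a that is achievable ONLY as a + a for a ∈ A (i.e. sums representable only with equal summands).
Enumerate pairs (a, a') with a < a' (symmetric, so each unordered pair gives one sum; this covers all a ≠ a'):
  5 + 6 = 11
  5 + 7 = 12
  5 + 8 = 13
  5 + 9 = 14
  6 + 7 = 13
  6 + 8 = 14
  6 + 9 = 15
  7 + 8 = 15
  7 + 9 = 16
  8 + 9 = 17
Collected distinct sums: {11, 12, 13, 14, 15, 16, 17}
|A +̂ A| = 7
(Reference bound: |A +̂ A| ≥ 2|A| - 3 for |A| ≥ 2, with |A| = 5 giving ≥ 7.)

|A +̂ A| = 7


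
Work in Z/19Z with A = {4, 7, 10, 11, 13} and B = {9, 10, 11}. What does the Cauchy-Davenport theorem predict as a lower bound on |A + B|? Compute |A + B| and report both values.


Cauchy-Davenport: |A + B| ≥ min(p, |A| + |B| - 1) for A, B nonempty in Z/pZ.
|A| = 5, |B| = 3, p = 19.
CD lower bound = min(19, 5 + 3 - 1) = min(19, 7) = 7.
Compute A + B mod 19 directly:
a = 4: 4+9=13, 4+10=14, 4+11=15
a = 7: 7+9=16, 7+10=17, 7+11=18
a = 10: 10+9=0, 10+10=1, 10+11=2
a = 11: 11+9=1, 11+10=2, 11+11=3
a = 13: 13+9=3, 13+10=4, 13+11=5
A + B = {0, 1, 2, 3, 4, 5, 13, 14, 15, 16, 17, 18}, so |A + B| = 12.
Verify: 12 ≥ 7? Yes ✓.

CD lower bound = 7, actual |A + B| = 12.


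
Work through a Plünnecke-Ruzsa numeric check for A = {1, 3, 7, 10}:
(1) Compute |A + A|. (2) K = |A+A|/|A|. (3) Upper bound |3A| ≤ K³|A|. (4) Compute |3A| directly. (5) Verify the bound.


|A| = 4.
Step 1: Compute A + A by enumerating all 16 pairs.
A + A = {2, 4, 6, 8, 10, 11, 13, 14, 17, 20}, so |A + A| = 10.
Step 2: Doubling constant K = |A + A|/|A| = 10/4 = 10/4 ≈ 2.5000.
Step 3: Plünnecke-Ruzsa gives |3A| ≤ K³·|A| = (2.5000)³ · 4 ≈ 62.5000.
Step 4: Compute 3A = A + A + A directly by enumerating all triples (a,b,c) ∈ A³; |3A| = 18.
Step 5: Check 18 ≤ 62.5000? Yes ✓.

K = 10/4, Plünnecke-Ruzsa bound K³|A| ≈ 62.5000, |3A| = 18, inequality holds.


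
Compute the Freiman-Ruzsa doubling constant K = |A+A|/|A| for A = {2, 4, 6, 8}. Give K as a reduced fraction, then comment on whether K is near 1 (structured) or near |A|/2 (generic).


|A| = 4.
Compute A + A by enumerating all 16 pairs.
A + A = {4, 6, 8, 10, 12, 14, 16}, so |A + A| = 7.
K = |A + A| / |A| = 7/4 (already in lowest terms) ≈ 1.7500.
Reference: AP of size 4 gives K = 7/4 ≈ 1.7500; a fully generic set of size 4 gives K ≈ 2.5000.

|A| = 4, |A + A| = 7, K = 7/4.


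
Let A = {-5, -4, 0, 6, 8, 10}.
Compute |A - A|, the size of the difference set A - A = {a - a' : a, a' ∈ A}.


A - A = {a - a' : a, a' ∈ A}; |A| = 6.
Bounds: 2|A|-1 ≤ |A - A| ≤ |A|² - |A| + 1, i.e. 11 ≤ |A - A| ≤ 31.
Note: 0 ∈ A - A always (from a - a). The set is symmetric: if d ∈ A - A then -d ∈ A - A.
Enumerate nonzero differences d = a - a' with a > a' (then include -d):
Positive differences: {1, 2, 4, 5, 6, 8, 10, 11, 12, 13, 14, 15}
Full difference set: {0} ∪ (positive diffs) ∪ (negative diffs).
|A - A| = 1 + 2·12 = 25 (matches direct enumeration: 25).

|A - A| = 25


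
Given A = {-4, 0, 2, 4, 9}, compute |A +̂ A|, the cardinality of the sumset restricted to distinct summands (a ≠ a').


Restricted sumset: A +̂ A = {a + a' : a ∈ A, a' ∈ A, a ≠ a'}.
Equivalently, take A + A and drop any sum 2a that is achievable ONLY as a + a for a ∈ A (i.e. sums representable only with equal summands).
Enumerate pairs (a, a') with a < a' (symmetric, so each unordered pair gives one sum; this covers all a ≠ a'):
  -4 + 0 = -4
  -4 + 2 = -2
  -4 + 4 = 0
  -4 + 9 = 5
  0 + 2 = 2
  0 + 4 = 4
  0 + 9 = 9
  2 + 4 = 6
  2 + 9 = 11
  4 + 9 = 13
Collected distinct sums: {-4, -2, 0, 2, 4, 5, 6, 9, 11, 13}
|A +̂ A| = 10
(Reference bound: |A +̂ A| ≥ 2|A| - 3 for |A| ≥ 2, with |A| = 5 giving ≥ 7.)

|A +̂ A| = 10


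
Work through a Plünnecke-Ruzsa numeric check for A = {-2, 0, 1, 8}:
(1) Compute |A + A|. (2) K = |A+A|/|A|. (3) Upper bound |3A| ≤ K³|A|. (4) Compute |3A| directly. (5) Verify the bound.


|A| = 4.
Step 1: Compute A + A by enumerating all 16 pairs.
A + A = {-4, -2, -1, 0, 1, 2, 6, 8, 9, 16}, so |A + A| = 10.
Step 2: Doubling constant K = |A + A|/|A| = 10/4 = 10/4 ≈ 2.5000.
Step 3: Plünnecke-Ruzsa gives |3A| ≤ K³·|A| = (2.5000)³ · 4 ≈ 62.5000.
Step 4: Compute 3A = A + A + A directly by enumerating all triples (a,b,c) ∈ A³; |3A| = 19.
Step 5: Check 19 ≤ 62.5000? Yes ✓.

K = 10/4, Plünnecke-Ruzsa bound K³|A| ≈ 62.5000, |3A| = 19, inequality holds.


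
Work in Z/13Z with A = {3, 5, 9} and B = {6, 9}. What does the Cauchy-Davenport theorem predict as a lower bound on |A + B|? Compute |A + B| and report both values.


Cauchy-Davenport: |A + B| ≥ min(p, |A| + |B| - 1) for A, B nonempty in Z/pZ.
|A| = 3, |B| = 2, p = 13.
CD lower bound = min(13, 3 + 2 - 1) = min(13, 4) = 4.
Compute A + B mod 13 directly:
a = 3: 3+6=9, 3+9=12
a = 5: 5+6=11, 5+9=1
a = 9: 9+6=2, 9+9=5
A + B = {1, 2, 5, 9, 11, 12}, so |A + B| = 6.
Verify: 6 ≥ 4? Yes ✓.

CD lower bound = 4, actual |A + B| = 6.


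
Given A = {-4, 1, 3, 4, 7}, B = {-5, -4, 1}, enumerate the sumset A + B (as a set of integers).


A + B = {a + b : a ∈ A, b ∈ B}.
Enumerate all |A|·|B| = 5·3 = 15 pairs (a, b) and collect distinct sums.
a = -4: -4+-5=-9, -4+-4=-8, -4+1=-3
a = 1: 1+-5=-4, 1+-4=-3, 1+1=2
a = 3: 3+-5=-2, 3+-4=-1, 3+1=4
a = 4: 4+-5=-1, 4+-4=0, 4+1=5
a = 7: 7+-5=2, 7+-4=3, 7+1=8
Collecting distinct sums: A + B = {-9, -8, -4, -3, -2, -1, 0, 2, 3, 4, 5, 8}
|A + B| = 12

A + B = {-9, -8, -4, -3, -2, -1, 0, 2, 3, 4, 5, 8}


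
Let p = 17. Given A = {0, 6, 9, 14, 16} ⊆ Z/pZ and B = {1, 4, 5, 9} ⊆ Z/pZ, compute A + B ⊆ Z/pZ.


Work in Z/17Z: reduce every sum a + b modulo 17.
Enumerate all 20 pairs:
a = 0: 0+1=1, 0+4=4, 0+5=5, 0+9=9
a = 6: 6+1=7, 6+4=10, 6+5=11, 6+9=15
a = 9: 9+1=10, 9+4=13, 9+5=14, 9+9=1
a = 14: 14+1=15, 14+4=1, 14+5=2, 14+9=6
a = 16: 16+1=0, 16+4=3, 16+5=4, 16+9=8
Distinct residues collected: {0, 1, 2, 3, 4, 5, 6, 7, 8, 9, 10, 11, 13, 14, 15}
|A + B| = 15 (out of 17 total residues).

A + B = {0, 1, 2, 3, 4, 5, 6, 7, 8, 9, 10, 11, 13, 14, 15}


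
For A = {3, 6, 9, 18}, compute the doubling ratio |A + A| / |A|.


|A| = 4.
Compute A + A by enumerating all 16 pairs.
A + A = {6, 9, 12, 15, 18, 21, 24, 27, 36}, so |A + A| = 9.
K = |A + A| / |A| = 9/4 (already in lowest terms) ≈ 2.2500.
Reference: AP of size 4 gives K = 7/4 ≈ 1.7500; a fully generic set of size 4 gives K ≈ 2.5000.

|A| = 4, |A + A| = 9, K = 9/4.


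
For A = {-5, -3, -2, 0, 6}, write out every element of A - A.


A - A = {a - a' : a, a' ∈ A}.
Compute a - a' for each ordered pair (a, a'):
a = -5: -5--5=0, -5--3=-2, -5--2=-3, -5-0=-5, -5-6=-11
a = -3: -3--5=2, -3--3=0, -3--2=-1, -3-0=-3, -3-6=-9
a = -2: -2--5=3, -2--3=1, -2--2=0, -2-0=-2, -2-6=-8
a = 0: 0--5=5, 0--3=3, 0--2=2, 0-0=0, 0-6=-6
a = 6: 6--5=11, 6--3=9, 6--2=8, 6-0=6, 6-6=0
Collecting distinct values (and noting 0 appears from a-a):
A - A = {-11, -9, -8, -6, -5, -3, -2, -1, 0, 1, 2, 3, 5, 6, 8, 9, 11}
|A - A| = 17

A - A = {-11, -9, -8, -6, -5, -3, -2, -1, 0, 1, 2, 3, 5, 6, 8, 9, 11}


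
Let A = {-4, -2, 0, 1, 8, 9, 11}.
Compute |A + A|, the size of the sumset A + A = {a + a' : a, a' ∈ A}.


A + A = {a + a' : a, a' ∈ A}; |A| = 7.
General bounds: 2|A| - 1 ≤ |A + A| ≤ |A|(|A|+1)/2, i.e. 13 ≤ |A + A| ≤ 28.
Lower bound 2|A|-1 is attained iff A is an arithmetic progression.
Enumerate sums a + a' for a ≤ a' (symmetric, so this suffices):
a = -4: -4+-4=-8, -4+-2=-6, -4+0=-4, -4+1=-3, -4+8=4, -4+9=5, -4+11=7
a = -2: -2+-2=-4, -2+0=-2, -2+1=-1, -2+8=6, -2+9=7, -2+11=9
a = 0: 0+0=0, 0+1=1, 0+8=8, 0+9=9, 0+11=11
a = 1: 1+1=2, 1+8=9, 1+9=10, 1+11=12
a = 8: 8+8=16, 8+9=17, 8+11=19
a = 9: 9+9=18, 9+11=20
a = 11: 11+11=22
Distinct sums: {-8, -6, -4, -3, -2, -1, 0, 1, 2, 4, 5, 6, 7, 8, 9, 10, 11, 12, 16, 17, 18, 19, 20, 22}
|A + A| = 24

|A + A| = 24


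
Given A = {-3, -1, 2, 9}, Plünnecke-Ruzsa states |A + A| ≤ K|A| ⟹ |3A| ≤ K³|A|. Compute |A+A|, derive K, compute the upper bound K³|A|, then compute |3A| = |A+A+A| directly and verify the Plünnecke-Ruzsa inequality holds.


|A| = 4.
Step 1: Compute A + A by enumerating all 16 pairs.
A + A = {-6, -4, -2, -1, 1, 4, 6, 8, 11, 18}, so |A + A| = 10.
Step 2: Doubling constant K = |A + A|/|A| = 10/4 = 10/4 ≈ 2.5000.
Step 3: Plünnecke-Ruzsa gives |3A| ≤ K³·|A| = (2.5000)³ · 4 ≈ 62.5000.
Step 4: Compute 3A = A + A + A directly by enumerating all triples (a,b,c) ∈ A³; |3A| = 19.
Step 5: Check 19 ≤ 62.5000? Yes ✓.

K = 10/4, Plünnecke-Ruzsa bound K³|A| ≈ 62.5000, |3A| = 19, inequality holds.


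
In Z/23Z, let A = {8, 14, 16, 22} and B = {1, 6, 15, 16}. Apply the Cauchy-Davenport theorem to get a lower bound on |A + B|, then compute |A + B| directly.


Cauchy-Davenport: |A + B| ≥ min(p, |A| + |B| - 1) for A, B nonempty in Z/pZ.
|A| = 4, |B| = 4, p = 23.
CD lower bound = min(23, 4 + 4 - 1) = min(23, 7) = 7.
Compute A + B mod 23 directly:
a = 8: 8+1=9, 8+6=14, 8+15=0, 8+16=1
a = 14: 14+1=15, 14+6=20, 14+15=6, 14+16=7
a = 16: 16+1=17, 16+6=22, 16+15=8, 16+16=9
a = 22: 22+1=0, 22+6=5, 22+15=14, 22+16=15
A + B = {0, 1, 5, 6, 7, 8, 9, 14, 15, 17, 20, 22}, so |A + B| = 12.
Verify: 12 ≥ 7? Yes ✓.

CD lower bound = 7, actual |A + B| = 12.


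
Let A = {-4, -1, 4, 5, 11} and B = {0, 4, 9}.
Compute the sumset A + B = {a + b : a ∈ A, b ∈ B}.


A + B = {a + b : a ∈ A, b ∈ B}.
Enumerate all |A|·|B| = 5·3 = 15 pairs (a, b) and collect distinct sums.
a = -4: -4+0=-4, -4+4=0, -4+9=5
a = -1: -1+0=-1, -1+4=3, -1+9=8
a = 4: 4+0=4, 4+4=8, 4+9=13
a = 5: 5+0=5, 5+4=9, 5+9=14
a = 11: 11+0=11, 11+4=15, 11+9=20
Collecting distinct sums: A + B = {-4, -1, 0, 3, 4, 5, 8, 9, 11, 13, 14, 15, 20}
|A + B| = 13

A + B = {-4, -1, 0, 3, 4, 5, 8, 9, 11, 13, 14, 15, 20}


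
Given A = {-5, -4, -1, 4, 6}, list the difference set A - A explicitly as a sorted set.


A - A = {a - a' : a, a' ∈ A}.
Compute a - a' for each ordered pair (a, a'):
a = -5: -5--5=0, -5--4=-1, -5--1=-4, -5-4=-9, -5-6=-11
a = -4: -4--5=1, -4--4=0, -4--1=-3, -4-4=-8, -4-6=-10
a = -1: -1--5=4, -1--4=3, -1--1=0, -1-4=-5, -1-6=-7
a = 4: 4--5=9, 4--4=8, 4--1=5, 4-4=0, 4-6=-2
a = 6: 6--5=11, 6--4=10, 6--1=7, 6-4=2, 6-6=0
Collecting distinct values (and noting 0 appears from a-a):
A - A = {-11, -10, -9, -8, -7, -5, -4, -3, -2, -1, 0, 1, 2, 3, 4, 5, 7, 8, 9, 10, 11}
|A - A| = 21

A - A = {-11, -10, -9, -8, -7, -5, -4, -3, -2, -1, 0, 1, 2, 3, 4, 5, 7, 8, 9, 10, 11}


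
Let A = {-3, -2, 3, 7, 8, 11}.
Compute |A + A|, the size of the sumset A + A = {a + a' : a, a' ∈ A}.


A + A = {a + a' : a, a' ∈ A}; |A| = 6.
General bounds: 2|A| - 1 ≤ |A + A| ≤ |A|(|A|+1)/2, i.e. 11 ≤ |A + A| ≤ 21.
Lower bound 2|A|-1 is attained iff A is an arithmetic progression.
Enumerate sums a + a' for a ≤ a' (symmetric, so this suffices):
a = -3: -3+-3=-6, -3+-2=-5, -3+3=0, -3+7=4, -3+8=5, -3+11=8
a = -2: -2+-2=-4, -2+3=1, -2+7=5, -2+8=6, -2+11=9
a = 3: 3+3=6, 3+7=10, 3+8=11, 3+11=14
a = 7: 7+7=14, 7+8=15, 7+11=18
a = 8: 8+8=16, 8+11=19
a = 11: 11+11=22
Distinct sums: {-6, -5, -4, 0, 1, 4, 5, 6, 8, 9, 10, 11, 14, 15, 16, 18, 19, 22}
|A + A| = 18

|A + A| = 18


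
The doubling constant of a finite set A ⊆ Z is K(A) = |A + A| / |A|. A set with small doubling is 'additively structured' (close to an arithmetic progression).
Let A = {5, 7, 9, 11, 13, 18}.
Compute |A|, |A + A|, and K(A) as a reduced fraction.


|A| = 6.
Compute A + A by enumerating all 36 pairs.
A + A = {10, 12, 14, 16, 18, 20, 22, 23, 24, 25, 26, 27, 29, 31, 36}, so |A + A| = 15.
K = |A + A| / |A| = 15/6 = 5/2 ≈ 2.5000.
Reference: AP of size 6 gives K = 11/6 ≈ 1.8333; a fully generic set of size 6 gives K ≈ 3.5000.

|A| = 6, |A + A| = 15, K = 15/6 = 5/2.


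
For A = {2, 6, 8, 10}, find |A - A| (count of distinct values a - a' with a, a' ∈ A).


A - A = {a - a' : a, a' ∈ A}; |A| = 4.
Bounds: 2|A|-1 ≤ |A - A| ≤ |A|² - |A| + 1, i.e. 7 ≤ |A - A| ≤ 13.
Note: 0 ∈ A - A always (from a - a). The set is symmetric: if d ∈ A - A then -d ∈ A - A.
Enumerate nonzero differences d = a - a' with a > a' (then include -d):
Positive differences: {2, 4, 6, 8}
Full difference set: {0} ∪ (positive diffs) ∪ (negative diffs).
|A - A| = 1 + 2·4 = 9 (matches direct enumeration: 9).

|A - A| = 9


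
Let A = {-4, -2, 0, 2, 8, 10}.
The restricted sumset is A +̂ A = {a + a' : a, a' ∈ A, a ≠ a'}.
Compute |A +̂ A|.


Restricted sumset: A +̂ A = {a + a' : a ∈ A, a' ∈ A, a ≠ a'}.
Equivalently, take A + A and drop any sum 2a that is achievable ONLY as a + a for a ∈ A (i.e. sums representable only with equal summands).
Enumerate pairs (a, a') with a < a' (symmetric, so each unordered pair gives one sum; this covers all a ≠ a'):
  -4 + -2 = -6
  -4 + 0 = -4
  -4 + 2 = -2
  -4 + 8 = 4
  -4 + 10 = 6
  -2 + 0 = -2
  -2 + 2 = 0
  -2 + 8 = 6
  -2 + 10 = 8
  0 + 2 = 2
  0 + 8 = 8
  0 + 10 = 10
  2 + 8 = 10
  2 + 10 = 12
  8 + 10 = 18
Collected distinct sums: {-6, -4, -2, 0, 2, 4, 6, 8, 10, 12, 18}
|A +̂ A| = 11
(Reference bound: |A +̂ A| ≥ 2|A| - 3 for |A| ≥ 2, with |A| = 6 giving ≥ 9.)

|A +̂ A| = 11


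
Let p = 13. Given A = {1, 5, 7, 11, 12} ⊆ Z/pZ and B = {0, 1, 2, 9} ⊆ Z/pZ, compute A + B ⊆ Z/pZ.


Work in Z/13Z: reduce every sum a + b modulo 13.
Enumerate all 20 pairs:
a = 1: 1+0=1, 1+1=2, 1+2=3, 1+9=10
a = 5: 5+0=5, 5+1=6, 5+2=7, 5+9=1
a = 7: 7+0=7, 7+1=8, 7+2=9, 7+9=3
a = 11: 11+0=11, 11+1=12, 11+2=0, 11+9=7
a = 12: 12+0=12, 12+1=0, 12+2=1, 12+9=8
Distinct residues collected: {0, 1, 2, 3, 5, 6, 7, 8, 9, 10, 11, 12}
|A + B| = 12 (out of 13 total residues).

A + B = {0, 1, 2, 3, 5, 6, 7, 8, 9, 10, 11, 12}


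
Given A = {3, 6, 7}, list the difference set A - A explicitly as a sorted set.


A - A = {a - a' : a, a' ∈ A}.
Compute a - a' for each ordered pair (a, a'):
a = 3: 3-3=0, 3-6=-3, 3-7=-4
a = 6: 6-3=3, 6-6=0, 6-7=-1
a = 7: 7-3=4, 7-6=1, 7-7=0
Collecting distinct values (and noting 0 appears from a-a):
A - A = {-4, -3, -1, 0, 1, 3, 4}
|A - A| = 7

A - A = {-4, -3, -1, 0, 1, 3, 4}


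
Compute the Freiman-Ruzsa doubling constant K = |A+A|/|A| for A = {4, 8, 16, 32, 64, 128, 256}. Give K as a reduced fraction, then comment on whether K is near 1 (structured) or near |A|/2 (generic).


|A| = 7.
Compute A + A by enumerating all 49 pairs.
A + A = {8, 12, 16, 20, 24, 32, 36, 40, 48, 64, 68, 72, 80, 96, 128, 132, 136, 144, 160, 192, 256, 260, 264, 272, 288, 320, 384, 512}, so |A + A| = 28.
K = |A + A| / |A| = 28/7 = 4/1 ≈ 4.0000.
Reference: AP of size 7 gives K = 13/7 ≈ 1.8571; a fully generic set of size 7 gives K ≈ 4.0000.

|A| = 7, |A + A| = 28, K = 28/7 = 4/1.


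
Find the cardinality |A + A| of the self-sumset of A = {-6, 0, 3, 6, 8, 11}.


A + A = {a + a' : a, a' ∈ A}; |A| = 6.
General bounds: 2|A| - 1 ≤ |A + A| ≤ |A|(|A|+1)/2, i.e. 11 ≤ |A + A| ≤ 21.
Lower bound 2|A|-1 is attained iff A is an arithmetic progression.
Enumerate sums a + a' for a ≤ a' (symmetric, so this suffices):
a = -6: -6+-6=-12, -6+0=-6, -6+3=-3, -6+6=0, -6+8=2, -6+11=5
a = 0: 0+0=0, 0+3=3, 0+6=6, 0+8=8, 0+11=11
a = 3: 3+3=6, 3+6=9, 3+8=11, 3+11=14
a = 6: 6+6=12, 6+8=14, 6+11=17
a = 8: 8+8=16, 8+11=19
a = 11: 11+11=22
Distinct sums: {-12, -6, -3, 0, 2, 3, 5, 6, 8, 9, 11, 12, 14, 16, 17, 19, 22}
|A + A| = 17

|A + A| = 17


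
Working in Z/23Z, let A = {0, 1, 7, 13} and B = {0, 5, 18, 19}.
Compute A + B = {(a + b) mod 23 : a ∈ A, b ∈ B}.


Work in Z/23Z: reduce every sum a + b modulo 23.
Enumerate all 16 pairs:
a = 0: 0+0=0, 0+5=5, 0+18=18, 0+19=19
a = 1: 1+0=1, 1+5=6, 1+18=19, 1+19=20
a = 7: 7+0=7, 7+5=12, 7+18=2, 7+19=3
a = 13: 13+0=13, 13+5=18, 13+18=8, 13+19=9
Distinct residues collected: {0, 1, 2, 3, 5, 6, 7, 8, 9, 12, 13, 18, 19, 20}
|A + B| = 14 (out of 23 total residues).

A + B = {0, 1, 2, 3, 5, 6, 7, 8, 9, 12, 13, 18, 19, 20}


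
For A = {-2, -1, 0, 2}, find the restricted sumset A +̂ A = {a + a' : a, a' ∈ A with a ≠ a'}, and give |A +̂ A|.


Restricted sumset: A +̂ A = {a + a' : a ∈ A, a' ∈ A, a ≠ a'}.
Equivalently, take A + A and drop any sum 2a that is achievable ONLY as a + a for a ∈ A (i.e. sums representable only with equal summands).
Enumerate pairs (a, a') with a < a' (symmetric, so each unordered pair gives one sum; this covers all a ≠ a'):
  -2 + -1 = -3
  -2 + 0 = -2
  -2 + 2 = 0
  -1 + 0 = -1
  -1 + 2 = 1
  0 + 2 = 2
Collected distinct sums: {-3, -2, -1, 0, 1, 2}
|A +̂ A| = 6
(Reference bound: |A +̂ A| ≥ 2|A| - 3 for |A| ≥ 2, with |A| = 4 giving ≥ 5.)

|A +̂ A| = 6


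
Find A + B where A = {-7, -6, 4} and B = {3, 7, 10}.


A + B = {a + b : a ∈ A, b ∈ B}.
Enumerate all |A|·|B| = 3·3 = 9 pairs (a, b) and collect distinct sums.
a = -7: -7+3=-4, -7+7=0, -7+10=3
a = -6: -6+3=-3, -6+7=1, -6+10=4
a = 4: 4+3=7, 4+7=11, 4+10=14
Collecting distinct sums: A + B = {-4, -3, 0, 1, 3, 4, 7, 11, 14}
|A + B| = 9

A + B = {-4, -3, 0, 1, 3, 4, 7, 11, 14}


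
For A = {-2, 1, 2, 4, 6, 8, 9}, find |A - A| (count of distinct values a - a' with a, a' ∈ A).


A - A = {a - a' : a, a' ∈ A}; |A| = 7.
Bounds: 2|A|-1 ≤ |A - A| ≤ |A|² - |A| + 1, i.e. 13 ≤ |A - A| ≤ 43.
Note: 0 ∈ A - A always (from a - a). The set is symmetric: if d ∈ A - A then -d ∈ A - A.
Enumerate nonzero differences d = a - a' with a > a' (then include -d):
Positive differences: {1, 2, 3, 4, 5, 6, 7, 8, 10, 11}
Full difference set: {0} ∪ (positive diffs) ∪ (negative diffs).
|A - A| = 1 + 2·10 = 21 (matches direct enumeration: 21).

|A - A| = 21


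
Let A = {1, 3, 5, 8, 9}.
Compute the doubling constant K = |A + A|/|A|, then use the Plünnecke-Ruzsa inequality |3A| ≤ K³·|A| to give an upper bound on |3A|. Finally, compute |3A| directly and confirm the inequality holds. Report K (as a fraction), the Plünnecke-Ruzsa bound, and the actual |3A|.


|A| = 5.
Step 1: Compute A + A by enumerating all 25 pairs.
A + A = {2, 4, 6, 8, 9, 10, 11, 12, 13, 14, 16, 17, 18}, so |A + A| = 13.
Step 2: Doubling constant K = |A + A|/|A| = 13/5 = 13/5 ≈ 2.6000.
Step 3: Plünnecke-Ruzsa gives |3A| ≤ K³·|A| = (2.6000)³ · 5 ≈ 87.8800.
Step 4: Compute 3A = A + A + A directly by enumerating all triples (a,b,c) ∈ A³; |3A| = 22.
Step 5: Check 22 ≤ 87.8800? Yes ✓.

K = 13/5, Plünnecke-Ruzsa bound K³|A| ≈ 87.8800, |3A| = 22, inequality holds.


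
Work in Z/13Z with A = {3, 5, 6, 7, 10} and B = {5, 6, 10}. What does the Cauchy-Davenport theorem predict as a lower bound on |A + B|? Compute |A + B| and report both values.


Cauchy-Davenport: |A + B| ≥ min(p, |A| + |B| - 1) for A, B nonempty in Z/pZ.
|A| = 5, |B| = 3, p = 13.
CD lower bound = min(13, 5 + 3 - 1) = min(13, 7) = 7.
Compute A + B mod 13 directly:
a = 3: 3+5=8, 3+6=9, 3+10=0
a = 5: 5+5=10, 5+6=11, 5+10=2
a = 6: 6+5=11, 6+6=12, 6+10=3
a = 7: 7+5=12, 7+6=0, 7+10=4
a = 10: 10+5=2, 10+6=3, 10+10=7
A + B = {0, 2, 3, 4, 7, 8, 9, 10, 11, 12}, so |A + B| = 10.
Verify: 10 ≥ 7? Yes ✓.

CD lower bound = 7, actual |A + B| = 10.


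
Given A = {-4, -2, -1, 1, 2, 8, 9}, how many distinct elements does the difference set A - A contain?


A - A = {a - a' : a, a' ∈ A}; |A| = 7.
Bounds: 2|A|-1 ≤ |A - A| ≤ |A|² - |A| + 1, i.e. 13 ≤ |A - A| ≤ 43.
Note: 0 ∈ A - A always (from a - a). The set is symmetric: if d ∈ A - A then -d ∈ A - A.
Enumerate nonzero differences d = a - a' with a > a' (then include -d):
Positive differences: {1, 2, 3, 4, 5, 6, 7, 8, 9, 10, 11, 12, 13}
Full difference set: {0} ∪ (positive diffs) ∪ (negative diffs).
|A - A| = 1 + 2·13 = 27 (matches direct enumeration: 27).

|A - A| = 27


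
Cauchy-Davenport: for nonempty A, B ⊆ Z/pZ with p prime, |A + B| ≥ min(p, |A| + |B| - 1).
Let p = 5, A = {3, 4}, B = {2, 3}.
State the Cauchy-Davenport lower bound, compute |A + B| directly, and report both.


Cauchy-Davenport: |A + B| ≥ min(p, |A| + |B| - 1) for A, B nonempty in Z/pZ.
|A| = 2, |B| = 2, p = 5.
CD lower bound = min(5, 2 + 2 - 1) = min(5, 3) = 3.
Compute A + B mod 5 directly:
a = 3: 3+2=0, 3+3=1
a = 4: 4+2=1, 4+3=2
A + B = {0, 1, 2}, so |A + B| = 3.
Verify: 3 ≥ 3? Yes ✓.

CD lower bound = 3, actual |A + B| = 3.


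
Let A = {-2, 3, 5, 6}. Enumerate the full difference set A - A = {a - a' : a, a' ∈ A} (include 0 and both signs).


A - A = {a - a' : a, a' ∈ A}.
Compute a - a' for each ordered pair (a, a'):
a = -2: -2--2=0, -2-3=-5, -2-5=-7, -2-6=-8
a = 3: 3--2=5, 3-3=0, 3-5=-2, 3-6=-3
a = 5: 5--2=7, 5-3=2, 5-5=0, 5-6=-1
a = 6: 6--2=8, 6-3=3, 6-5=1, 6-6=0
Collecting distinct values (and noting 0 appears from a-a):
A - A = {-8, -7, -5, -3, -2, -1, 0, 1, 2, 3, 5, 7, 8}
|A - A| = 13

A - A = {-8, -7, -5, -3, -2, -1, 0, 1, 2, 3, 5, 7, 8}


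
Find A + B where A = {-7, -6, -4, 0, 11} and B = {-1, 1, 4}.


A + B = {a + b : a ∈ A, b ∈ B}.
Enumerate all |A|·|B| = 5·3 = 15 pairs (a, b) and collect distinct sums.
a = -7: -7+-1=-8, -7+1=-6, -7+4=-3
a = -6: -6+-1=-7, -6+1=-5, -6+4=-2
a = -4: -4+-1=-5, -4+1=-3, -4+4=0
a = 0: 0+-1=-1, 0+1=1, 0+4=4
a = 11: 11+-1=10, 11+1=12, 11+4=15
Collecting distinct sums: A + B = {-8, -7, -6, -5, -3, -2, -1, 0, 1, 4, 10, 12, 15}
|A + B| = 13

A + B = {-8, -7, -6, -5, -3, -2, -1, 0, 1, 4, 10, 12, 15}


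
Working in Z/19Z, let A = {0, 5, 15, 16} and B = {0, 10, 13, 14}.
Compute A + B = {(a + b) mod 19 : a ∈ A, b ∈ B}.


Work in Z/19Z: reduce every sum a + b modulo 19.
Enumerate all 16 pairs:
a = 0: 0+0=0, 0+10=10, 0+13=13, 0+14=14
a = 5: 5+0=5, 5+10=15, 5+13=18, 5+14=0
a = 15: 15+0=15, 15+10=6, 15+13=9, 15+14=10
a = 16: 16+0=16, 16+10=7, 16+13=10, 16+14=11
Distinct residues collected: {0, 5, 6, 7, 9, 10, 11, 13, 14, 15, 16, 18}
|A + B| = 12 (out of 19 total residues).

A + B = {0, 5, 6, 7, 9, 10, 11, 13, 14, 15, 16, 18}


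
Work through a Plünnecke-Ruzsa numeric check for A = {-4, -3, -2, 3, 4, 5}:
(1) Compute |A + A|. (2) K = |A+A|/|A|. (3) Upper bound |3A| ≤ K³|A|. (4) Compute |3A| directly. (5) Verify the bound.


|A| = 6.
Step 1: Compute A + A by enumerating all 36 pairs.
A + A = {-8, -7, -6, -5, -4, -1, 0, 1, 2, 3, 6, 7, 8, 9, 10}, so |A + A| = 15.
Step 2: Doubling constant K = |A + A|/|A| = 15/6 = 15/6 ≈ 2.5000.
Step 3: Plünnecke-Ruzsa gives |3A| ≤ K³·|A| = (2.5000)³ · 6 ≈ 93.7500.
Step 4: Compute 3A = A + A + A directly by enumerating all triples (a,b,c) ∈ A³; |3A| = 28.
Step 5: Check 28 ≤ 93.7500? Yes ✓.

K = 15/6, Plünnecke-Ruzsa bound K³|A| ≈ 93.7500, |3A| = 28, inequality holds.


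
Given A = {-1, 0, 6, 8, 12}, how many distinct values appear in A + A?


A + A = {a + a' : a, a' ∈ A}; |A| = 5.
General bounds: 2|A| - 1 ≤ |A + A| ≤ |A|(|A|+1)/2, i.e. 9 ≤ |A + A| ≤ 15.
Lower bound 2|A|-1 is attained iff A is an arithmetic progression.
Enumerate sums a + a' for a ≤ a' (symmetric, so this suffices):
a = -1: -1+-1=-2, -1+0=-1, -1+6=5, -1+8=7, -1+12=11
a = 0: 0+0=0, 0+6=6, 0+8=8, 0+12=12
a = 6: 6+6=12, 6+8=14, 6+12=18
a = 8: 8+8=16, 8+12=20
a = 12: 12+12=24
Distinct sums: {-2, -1, 0, 5, 6, 7, 8, 11, 12, 14, 16, 18, 20, 24}
|A + A| = 14

|A + A| = 14


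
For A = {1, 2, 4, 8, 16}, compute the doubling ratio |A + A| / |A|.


|A| = 5.
Compute A + A by enumerating all 25 pairs.
A + A = {2, 3, 4, 5, 6, 8, 9, 10, 12, 16, 17, 18, 20, 24, 32}, so |A + A| = 15.
K = |A + A| / |A| = 15/5 = 3/1 ≈ 3.0000.
Reference: AP of size 5 gives K = 9/5 ≈ 1.8000; a fully generic set of size 5 gives K ≈ 3.0000.

|A| = 5, |A + A| = 15, K = 15/5 = 3/1.


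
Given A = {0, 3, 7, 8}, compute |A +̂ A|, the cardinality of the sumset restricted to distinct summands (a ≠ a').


Restricted sumset: A +̂ A = {a + a' : a ∈ A, a' ∈ A, a ≠ a'}.
Equivalently, take A + A and drop any sum 2a that is achievable ONLY as a + a for a ∈ A (i.e. sums representable only with equal summands).
Enumerate pairs (a, a') with a < a' (symmetric, so each unordered pair gives one sum; this covers all a ≠ a'):
  0 + 3 = 3
  0 + 7 = 7
  0 + 8 = 8
  3 + 7 = 10
  3 + 8 = 11
  7 + 8 = 15
Collected distinct sums: {3, 7, 8, 10, 11, 15}
|A +̂ A| = 6
(Reference bound: |A +̂ A| ≥ 2|A| - 3 for |A| ≥ 2, with |A| = 4 giving ≥ 5.)

|A +̂ A| = 6
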